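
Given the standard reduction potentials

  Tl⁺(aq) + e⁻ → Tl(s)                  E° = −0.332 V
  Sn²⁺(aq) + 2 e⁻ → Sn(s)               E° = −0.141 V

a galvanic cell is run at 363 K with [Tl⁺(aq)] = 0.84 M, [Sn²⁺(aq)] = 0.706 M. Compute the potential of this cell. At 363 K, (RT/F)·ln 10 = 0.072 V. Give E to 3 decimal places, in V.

+0.191 V

Sn²⁺/Sn is reduced (cathode, E° = −0.141 V) and Tl⁺/Tl is oxidized (anode).
E°cell = −0.141 − (−0.332) = +0.191 V, with n = 2 electrons transferred.
For the overall reaction Sn²⁺(aq) + 2 Tl(s) → Sn(s) + 2 Tl⁺(aq), Q = [Tl⁺(aq)]^2 / [Sn²⁺(aq)] = 0.999, giving log Q = −0.000.
By the Nernst equation, E = +0.191 − (0.072/2)·(−0.000) = +0.191 V.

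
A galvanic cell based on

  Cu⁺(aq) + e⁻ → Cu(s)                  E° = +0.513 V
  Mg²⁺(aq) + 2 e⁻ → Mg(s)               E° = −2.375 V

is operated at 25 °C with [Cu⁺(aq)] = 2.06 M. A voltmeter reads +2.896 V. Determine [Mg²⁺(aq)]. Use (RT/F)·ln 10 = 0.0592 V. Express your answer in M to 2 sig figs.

The Cu⁺/Cu couple has the larger reduction potential, so it is the cathode: E°cell = +0.513 − (−2.375) = +2.888 V and n = 2.
From the Nernst equation, log Q = n(E° − E)/0.0592 = 2·(+2.888 − (+2.896))/0.0592 = −0.270.
The balanced reaction is 2 Cu⁺(aq) + Mg(s) → 2 Cu(s) + Mg²⁺(aq), so Q = [Mg²⁺(aq)] / [Cu⁺(aq)]^2.
Isolating [Mg²⁺(aq)] in Q = 10^{−0.270} yields log [Mg²⁺(aq)] = 0.358, i.e. 2.3 M.

2.3 M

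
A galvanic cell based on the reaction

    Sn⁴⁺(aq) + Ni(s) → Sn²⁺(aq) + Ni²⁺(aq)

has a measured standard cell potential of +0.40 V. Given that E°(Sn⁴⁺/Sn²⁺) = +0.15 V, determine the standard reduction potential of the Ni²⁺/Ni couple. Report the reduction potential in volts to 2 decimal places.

In the reaction as written the Sn⁴⁺/Sn²⁺ couple is reduced (cathode) and Ni²⁺/Ni is oxidized (anode), so E°cell = E°(Sn⁴⁺/Sn²⁺) − E°(Ni²⁺/Ni).
E°(Ni²⁺/Ni) = E°(cathode) − E°cell = +0.15 − (+0.40) = −0.25 V.

−0.25 V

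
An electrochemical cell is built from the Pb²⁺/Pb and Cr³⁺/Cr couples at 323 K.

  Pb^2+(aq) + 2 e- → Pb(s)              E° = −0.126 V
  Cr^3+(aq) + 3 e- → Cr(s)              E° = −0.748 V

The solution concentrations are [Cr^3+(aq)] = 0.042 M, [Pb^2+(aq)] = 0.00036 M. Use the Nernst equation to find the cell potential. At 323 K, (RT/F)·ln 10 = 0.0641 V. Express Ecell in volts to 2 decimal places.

Since E°(Pb²⁺/Pb) > E°(Cr³⁺/Cr), Pb²⁺/Pb serves as the cathode.
The standard potential is −0.126 − (−0.748) = +0.622 V and the balanced reaction transfers n = 6 electrons.
For the overall reaction 3 Pb^2+(aq) + 2 Cr(s) → 3 Pb(s) + 2 Cr^3+(aq), Q = [Cr^3+(aq)]^2 / [Pb^2+(aq)]^3 = 3.78×10^7, giving log Q = 7.578.
Applying E = E° − (RT ln10/nF)·log Q gives +0.622 − (0.0641/6)(7.578) = +0.54 V.

+0.54 V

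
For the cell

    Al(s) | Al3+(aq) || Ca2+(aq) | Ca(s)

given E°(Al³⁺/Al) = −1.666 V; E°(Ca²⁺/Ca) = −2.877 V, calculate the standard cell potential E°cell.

−1.211 V

By convention the left-hand electrode in cell notation is the anode (oxidation) and the right-hand electrode is the cathode (reduction).
E°cell = E°(right) − E°(left) = −2.877 − (−1.666) = −1.211 V.
The negative sign shows that, as written, the cell would require an external voltage to drive the reaction.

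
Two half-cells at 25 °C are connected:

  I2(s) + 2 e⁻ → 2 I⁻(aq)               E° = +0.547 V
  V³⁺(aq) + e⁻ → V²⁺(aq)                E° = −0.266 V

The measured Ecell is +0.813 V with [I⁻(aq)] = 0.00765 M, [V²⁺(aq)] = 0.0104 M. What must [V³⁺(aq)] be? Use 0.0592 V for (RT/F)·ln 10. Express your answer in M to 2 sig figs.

1.4 M

With I₂/I⁻ at the cathode and V³⁺/V²⁺ at the anode, E°cell = +0.547 − (−0.266) = +0.813 V (n = 2).
Rearranging E = E° − (0.0592/n)·log Q gives log Q = 2(+0.813 − (+0.813))/0.0592 = 0.000.
For I2(s) + 2 V²⁺(aq) → 2 I⁻(aq) + 2 V³⁺(aq), the reaction quotient is Q = ([I⁻(aq)]^2·[V³⁺(aq)]^2) / [V²⁺(aq)]^2.
Substituting the known concentrations and solving, log [V³⁺(aq)] = 0.133 and [V³⁺(aq)] = 1.4 M.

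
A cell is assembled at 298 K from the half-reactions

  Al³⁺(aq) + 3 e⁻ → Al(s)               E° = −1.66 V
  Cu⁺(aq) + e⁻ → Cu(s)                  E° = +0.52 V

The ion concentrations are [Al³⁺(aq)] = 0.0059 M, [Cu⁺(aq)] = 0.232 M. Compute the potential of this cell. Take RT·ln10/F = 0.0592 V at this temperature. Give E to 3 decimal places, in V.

Cu⁺/Cu is reduced (cathode, E° = +0.52 V) and Al³⁺/Al is oxidized (anode).
E°cell = E°cat − E°an = +0.52 − (−1.66) = +2.18 V; n = 3.
The balanced reaction is 3 Cu⁺(aq) + Al(s) → 3 Cu(s) + Al³⁺(aq), so Q = [Al³⁺(aq)] / [Cu⁺(aq)]^3 = 0.472 and log Q = −0.326.
By the Nernst equation, E = +2.18 − (0.0592/3)·(−0.326) = +2.186 V.

+2.186 V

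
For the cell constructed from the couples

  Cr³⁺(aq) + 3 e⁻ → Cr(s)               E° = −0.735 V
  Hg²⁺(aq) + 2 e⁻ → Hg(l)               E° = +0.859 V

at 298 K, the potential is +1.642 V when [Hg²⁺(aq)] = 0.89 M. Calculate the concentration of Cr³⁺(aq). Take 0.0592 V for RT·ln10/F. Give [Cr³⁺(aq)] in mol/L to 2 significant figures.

0.0031 M

With Hg²⁺/Hg at the cathode and Cr³⁺/Cr at the anode, E°cell = +0.859 − (−0.735) = +1.594 V (n = 6).
Rearranging E = E° − (0.0592/n)·log Q gives log Q = 6(+1.594 − (+1.642))/0.0592 = −4.865.
For 3 Hg²⁺(aq) + 2 Cr(s) → 3 Hg(l) + 2 Cr³⁺(aq), the reaction quotient is Q = [Cr³⁺(aq)]^2 / [Hg²⁺(aq)]^3.
Isolating [Cr³⁺(aq)] in Q = 10^{−4.865} yields log [Cr³⁺(aq)] = −2.508, i.e. 0.0031 M.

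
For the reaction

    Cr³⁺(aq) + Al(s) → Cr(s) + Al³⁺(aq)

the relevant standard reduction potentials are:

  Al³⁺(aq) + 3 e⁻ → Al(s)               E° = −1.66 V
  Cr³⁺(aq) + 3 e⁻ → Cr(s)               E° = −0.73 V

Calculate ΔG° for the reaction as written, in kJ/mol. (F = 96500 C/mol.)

−269 kJ/mol

In the reaction as written Cr³⁺(aq) is reduced, so the Cr³⁺/Cr couple is the cathode and Al³⁺/Al is the anode.
E°cell = −0.73 − (−1.66) = +0.93 V; balancing electrons gives n = 3.
ΔG° = −nFE°cell = −(3)(96500)(+0.93) J/mol = −269 kJ/mol.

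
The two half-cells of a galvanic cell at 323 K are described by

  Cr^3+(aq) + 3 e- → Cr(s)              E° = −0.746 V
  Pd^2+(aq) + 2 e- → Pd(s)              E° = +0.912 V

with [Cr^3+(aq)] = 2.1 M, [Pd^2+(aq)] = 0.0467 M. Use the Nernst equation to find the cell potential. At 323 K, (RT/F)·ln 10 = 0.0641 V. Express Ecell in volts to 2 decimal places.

+1.61 V

Since E°(Pd²⁺/Pd) > E°(Cr³⁺/Cr), Pd²⁺/Pd serves as the cathode.
E°cell = E°cat − E°an = +0.912 − (−0.746) = +1.658 V; n = 6.
Balancing gives 3 Pd^2+(aq) + 2 Cr(s) → 3 Pd(s) + 2 Cr^3+(aq); hence Q = [Cr^3+(aq)]^2 / [Pd^2+(aq)]^3 = 4.33×10^4 (log Q = 4.636).
By the Nernst equation, E = +1.658 − (0.0641/6)·(4.636) = +1.61 V.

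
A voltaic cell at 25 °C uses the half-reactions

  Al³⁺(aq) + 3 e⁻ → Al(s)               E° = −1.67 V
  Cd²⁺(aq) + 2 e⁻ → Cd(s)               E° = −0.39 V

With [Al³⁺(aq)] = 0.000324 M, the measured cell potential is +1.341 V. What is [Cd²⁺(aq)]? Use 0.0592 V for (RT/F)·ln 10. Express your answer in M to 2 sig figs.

0.54 M

With Cd²⁺/Cd at the cathode and Al³⁺/Al at the anode, E°cell = −0.39 − (−1.67) = +1.28 V (n = 6).
Since E = E° − (0.0592/n)·log Q, log Q = n(E° − E)/0.0592 = −6.182.
The balanced reaction is 3 Cd²⁺(aq) + 2 Al(s) → 3 Cd(s) + 2 Al³⁺(aq), so Q = [Al³⁺(aq)]^2 / [Cd²⁺(aq)]^3.
Solving for the unknown gives log [Cd²⁺(aq)] = −0.266, so [Cd²⁺(aq)] ≈ 0.54 M.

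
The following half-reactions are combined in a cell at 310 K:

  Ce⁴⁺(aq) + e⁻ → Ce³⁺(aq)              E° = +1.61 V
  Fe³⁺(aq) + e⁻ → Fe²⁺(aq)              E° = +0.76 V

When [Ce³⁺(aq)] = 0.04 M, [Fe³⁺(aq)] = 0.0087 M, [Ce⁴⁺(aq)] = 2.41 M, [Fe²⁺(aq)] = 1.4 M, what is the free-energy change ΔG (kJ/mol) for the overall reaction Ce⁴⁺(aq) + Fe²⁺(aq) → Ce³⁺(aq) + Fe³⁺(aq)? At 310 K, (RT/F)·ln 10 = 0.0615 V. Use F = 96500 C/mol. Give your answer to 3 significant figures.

−106 kJ/mol

E°cell = +1.61 − (+0.76) = +0.85 V; the balanced reaction transfers n = 1 electron.
Q = ([Ce³⁺(aq)]·[Fe³⁺(aq)]) / ([Ce⁴⁺(aq)]·[Fe²⁺(aq)]) = 0.000103, so log Q = −3.987 and E = +0.85 − (0.0615/1)(−3.987) = +1.0952 V.
ΔG = −nFE = −(1)(96500)(+1.0952) J/mol = −106 kJ/mol.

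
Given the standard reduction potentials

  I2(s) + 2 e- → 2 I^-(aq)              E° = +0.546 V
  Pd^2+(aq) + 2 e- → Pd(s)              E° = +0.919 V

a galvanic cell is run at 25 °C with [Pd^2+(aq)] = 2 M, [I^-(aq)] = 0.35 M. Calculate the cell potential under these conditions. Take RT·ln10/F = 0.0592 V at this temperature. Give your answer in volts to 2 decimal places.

+0.35 V

Since E°(Pd²⁺/Pd) > E°(I₂/I⁻), Pd²⁺/Pd serves as the cathode.
E°cell = E°cat − E°an = +0.919 − (+0.546) = +0.373 V; n = 2.
The balanced reaction is Pd^2+(aq) + 2 I^-(aq) → Pd(s) + I2(s), so Q = 1 / ([Pd^2+(aq)]·[I^-(aq)]^2) = 4.08 and log Q = 0.611.
E = E° − (0.0592/n)·log Q = +0.373 − (0.0592/2)(0.611) = +0.35 V.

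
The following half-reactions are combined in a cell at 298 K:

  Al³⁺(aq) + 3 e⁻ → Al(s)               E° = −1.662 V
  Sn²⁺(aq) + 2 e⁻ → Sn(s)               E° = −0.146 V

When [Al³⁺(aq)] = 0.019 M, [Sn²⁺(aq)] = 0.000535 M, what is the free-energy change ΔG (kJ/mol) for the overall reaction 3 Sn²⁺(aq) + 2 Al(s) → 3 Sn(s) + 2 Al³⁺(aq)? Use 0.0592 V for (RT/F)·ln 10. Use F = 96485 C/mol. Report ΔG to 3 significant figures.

−841 kJ/mol

E°cell = −0.146 − (−1.662) = +1.516 V; the balanced reaction transfers n = 6 electrons.
Here Q = [Al³⁺(aq)]^2 / [Sn²⁺(aq)]^3 = 2.36×10^6 (log Q = 6.372), giving E = +1.516 − (0.0592/6)·(6.372) = +1.4531 V.
Then ΔG = −nFE = −6 × 96485 × +1.4531 J/mol = −841 kJ/mol.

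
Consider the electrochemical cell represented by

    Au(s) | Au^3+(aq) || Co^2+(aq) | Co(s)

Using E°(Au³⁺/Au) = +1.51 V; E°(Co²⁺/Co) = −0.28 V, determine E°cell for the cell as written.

−1.79 V

By convention the left-hand electrode in cell notation is the anode (oxidation) and the right-hand electrode is the cathode (reduction).
E°cell = E°(right) − E°(left) = −0.28 − (+1.51) = −1.79 V.
The negative sign shows that, as written, the cell would require an external voltage to drive the reaction.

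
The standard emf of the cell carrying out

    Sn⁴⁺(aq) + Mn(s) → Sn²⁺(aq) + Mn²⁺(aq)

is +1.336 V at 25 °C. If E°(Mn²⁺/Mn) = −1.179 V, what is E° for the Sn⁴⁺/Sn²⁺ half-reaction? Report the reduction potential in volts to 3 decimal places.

In the reaction as written the Sn⁴⁺/Sn²⁺ couple is reduced (cathode) and Mn²⁺/Mn is oxidized (anode), so E°cell = E°(Sn⁴⁺/Sn²⁺) − E°(Mn²⁺/Mn).
E°(Sn⁴⁺/Sn²⁺) = E°cell + E°(anode) = +1.336 + (−1.179) = +0.157 V.

+0.157 V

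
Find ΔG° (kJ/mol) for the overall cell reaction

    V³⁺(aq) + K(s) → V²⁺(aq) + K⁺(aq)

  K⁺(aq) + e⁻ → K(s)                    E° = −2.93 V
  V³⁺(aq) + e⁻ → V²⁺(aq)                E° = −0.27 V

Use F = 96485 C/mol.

−257 kJ/mol

In the reaction as written V³⁺(aq) is reduced, so the V³⁺/V²⁺ couple is the cathode and K⁺/K is the anode.
E°cell = −0.27 − (−2.93) = +2.66 V; balancing electrons gives n = 1.
ΔG° = −nFE°cell = −(1)(96485)(+2.66) J/mol = −257 kJ/mol.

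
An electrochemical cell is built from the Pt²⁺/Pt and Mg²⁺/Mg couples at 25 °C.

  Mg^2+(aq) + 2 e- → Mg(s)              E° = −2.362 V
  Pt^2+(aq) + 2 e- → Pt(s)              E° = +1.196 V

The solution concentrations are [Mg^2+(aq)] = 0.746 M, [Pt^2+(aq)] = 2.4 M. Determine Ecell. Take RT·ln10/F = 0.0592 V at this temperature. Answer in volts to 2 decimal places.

Pt²⁺/Pt is reduced (cathode, E° = +1.196 V) and Mg²⁺/Mg is oxidized (anode).
The standard potential is +1.196 − (−2.362) = +3.558 V and the balanced reaction transfers n = 2 electrons.
Balancing gives Pt^2+(aq) + Mg(s) → Pt(s) + Mg^2+(aq); hence Q = [Mg^2+(aq)] / [Pt^2+(aq)] = 0.311 (log Q = −0.507).
By the Nernst equation, E = +3.558 − (0.0592/2)·(−0.507) = +3.57 V.

+3.57 V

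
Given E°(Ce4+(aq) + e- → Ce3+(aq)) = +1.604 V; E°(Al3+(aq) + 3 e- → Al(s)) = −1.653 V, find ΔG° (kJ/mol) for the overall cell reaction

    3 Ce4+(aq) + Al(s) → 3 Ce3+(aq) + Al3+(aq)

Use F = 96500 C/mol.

−943 kJ/mol

In the reaction as written Ce4+(aq) is reduced, so the Ce⁴⁺/Ce³⁺ couple is the cathode and Al³⁺/Al is the anode.
E°cell = +1.604 − (−1.653) = +3.257 V; balancing electrons gives n = 3.
ΔG° = −nFE°cell = −(3)(96500)(+3.257) J/mol = −943 kJ/mol.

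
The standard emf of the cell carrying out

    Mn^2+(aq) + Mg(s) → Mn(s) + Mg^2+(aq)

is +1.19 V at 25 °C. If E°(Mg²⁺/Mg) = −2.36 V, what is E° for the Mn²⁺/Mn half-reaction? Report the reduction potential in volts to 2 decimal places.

In the reaction as written the Mn²⁺/Mn couple is reduced (cathode) and Mg²⁺/Mg is oxidized (anode), so E°cell = E°(Mn²⁺/Mn) − E°(Mg²⁺/Mg).
E°(Mn²⁺/Mn) = E°cell + E°(anode) = +1.19 + (−2.36) = −1.17 V.

−1.17 V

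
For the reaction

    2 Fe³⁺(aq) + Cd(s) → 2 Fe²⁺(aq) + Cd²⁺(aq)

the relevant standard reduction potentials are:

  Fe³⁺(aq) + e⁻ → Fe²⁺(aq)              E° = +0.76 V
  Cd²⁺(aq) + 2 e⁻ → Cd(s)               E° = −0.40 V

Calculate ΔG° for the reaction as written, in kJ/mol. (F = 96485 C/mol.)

−224 kJ/mol

In the reaction as written Fe³⁺(aq) is reduced, so the Fe³⁺/Fe²⁺ couple is the cathode and Cd²⁺/Cd is the anode.
E°cell = +0.76 − (−0.40) = +1.16 V; balancing electrons gives n = 2.
ΔG° = −nFE°cell = −(2)(96485)(+1.16) J/mol = −224 kJ/mol.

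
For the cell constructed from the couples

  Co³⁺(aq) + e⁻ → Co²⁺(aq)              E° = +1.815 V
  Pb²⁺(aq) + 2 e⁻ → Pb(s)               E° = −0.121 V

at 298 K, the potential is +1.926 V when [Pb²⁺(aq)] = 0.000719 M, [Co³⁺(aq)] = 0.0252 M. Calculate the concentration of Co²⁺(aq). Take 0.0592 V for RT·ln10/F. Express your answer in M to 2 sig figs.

The Co³⁺/Co²⁺ couple has the larger reduction potential, so it is the cathode: E°cell = +1.815 − (−0.121) = +1.936 V and n = 2.
From the Nernst equation, log Q = n(E° − E)/0.0592 = 2·(+1.936 − (+1.926))/0.0592 = 0.338.
For 2 Co³⁺(aq) + Pb(s) → 2 Co²⁺(aq) + Pb²⁺(aq), the reaction quotient is Q = ([Co²⁺(aq)]^2·[Pb²⁺(aq)]) / [Co³⁺(aq)]^2.
Solving for the unknown gives log [Co²⁺(aq)] = 0.142, so [Co²⁺(aq)] ≈ 1.4 M.

1.4 M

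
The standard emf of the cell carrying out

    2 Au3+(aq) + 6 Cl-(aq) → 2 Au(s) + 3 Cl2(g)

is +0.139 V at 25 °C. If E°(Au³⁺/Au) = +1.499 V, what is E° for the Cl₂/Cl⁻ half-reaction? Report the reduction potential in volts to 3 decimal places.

In the reaction as written the Au³⁺/Au couple is reduced (cathode) and Cl₂/Cl⁻ is oxidized (anode), so E°cell = E°(Au³⁺/Au) − E°(Cl₂/Cl⁻).
E°(Cl₂/Cl⁻) = E°(cathode) − E°cell = +1.499 − (+0.139) = +1.360 V.

+1.360 V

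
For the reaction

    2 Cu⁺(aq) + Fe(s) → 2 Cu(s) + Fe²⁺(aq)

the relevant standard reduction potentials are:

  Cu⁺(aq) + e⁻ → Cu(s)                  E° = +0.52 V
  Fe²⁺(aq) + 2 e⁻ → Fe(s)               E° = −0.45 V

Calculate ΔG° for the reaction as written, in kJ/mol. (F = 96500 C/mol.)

−187 kJ/mol

In the reaction as written Cu⁺(aq) is reduced, so the Cu⁺/Cu couple is the cathode and Fe²⁺/Fe is the anode.
E°cell = +0.52 − (−0.45) = +0.97 V; balancing electrons gives n = 2.
ΔG° = −nFE°cell = −(2)(96500)(+0.97) J/mol = −187 kJ/mol.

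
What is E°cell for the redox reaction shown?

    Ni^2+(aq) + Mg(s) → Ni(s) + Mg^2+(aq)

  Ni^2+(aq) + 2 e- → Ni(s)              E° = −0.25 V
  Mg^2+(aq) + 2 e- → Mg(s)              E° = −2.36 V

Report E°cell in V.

Ni^2+(aq) gains electrons, so the Ni²⁺/Ni couple is the cathode; the Mg²⁺/Mg couple is the anode.
E°cell = E°(cathode) − E°(anode) = −0.25 − (−2.36) = +2.11 V.
The positive value indicates the reaction is spontaneous as written.

+2.11 V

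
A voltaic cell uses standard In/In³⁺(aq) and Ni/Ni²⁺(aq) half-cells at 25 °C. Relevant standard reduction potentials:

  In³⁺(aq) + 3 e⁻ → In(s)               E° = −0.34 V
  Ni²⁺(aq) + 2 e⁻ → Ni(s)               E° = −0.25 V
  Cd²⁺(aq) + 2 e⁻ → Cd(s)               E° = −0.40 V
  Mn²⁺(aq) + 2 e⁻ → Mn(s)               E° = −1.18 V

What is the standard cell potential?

The Ni²⁺/Ni couple has the higher E°, so Ni ion is reduced (cathode) and In is oxidized (anode).
E°cell = E°(cathode) − E°(anode) = −0.25 − (−0.34) = +0.09 V.

+0.09 V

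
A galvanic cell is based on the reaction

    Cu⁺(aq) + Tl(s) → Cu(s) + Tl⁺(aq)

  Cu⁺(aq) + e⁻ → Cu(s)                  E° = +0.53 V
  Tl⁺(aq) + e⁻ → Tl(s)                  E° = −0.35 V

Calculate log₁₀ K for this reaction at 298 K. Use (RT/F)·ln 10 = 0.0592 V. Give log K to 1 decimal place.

log K = 14.9

The Cu⁺/Cu couple is reduced (cathode); E°cell = +0.53 − (−0.35) = +0.88 V with n = 1.
At equilibrium E = 0, so log K = nE°cell / 0.0592 = (1)(+0.88) / 0.0592 = 14.9.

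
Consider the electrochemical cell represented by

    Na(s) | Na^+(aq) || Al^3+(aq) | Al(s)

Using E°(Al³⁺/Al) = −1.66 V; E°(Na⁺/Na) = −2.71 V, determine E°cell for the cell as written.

By convention the left-hand electrode in cell notation is the anode (oxidation) and the right-hand electrode is the cathode (reduction).
E°cell = E°(right) − E°(left) = −1.66 − (−2.71) = +1.05 V.

+1.05 V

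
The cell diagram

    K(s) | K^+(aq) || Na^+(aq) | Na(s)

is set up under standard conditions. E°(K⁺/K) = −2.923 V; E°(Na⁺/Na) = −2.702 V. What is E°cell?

By convention the left-hand electrode in cell notation is the anode (oxidation) and the right-hand electrode is the cathode (reduction).
E°cell = E°(right) − E°(left) = −2.702 − (−2.923) = +0.221 V.

+0.221 V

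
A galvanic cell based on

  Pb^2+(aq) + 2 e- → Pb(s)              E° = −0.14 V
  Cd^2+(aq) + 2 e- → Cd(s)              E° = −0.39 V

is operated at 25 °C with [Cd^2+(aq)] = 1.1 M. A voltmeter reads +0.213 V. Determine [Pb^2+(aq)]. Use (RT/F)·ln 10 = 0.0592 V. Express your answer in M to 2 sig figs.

The Pb²⁺/Pb couple has the larger reduction potential, so it is the cathode: E°cell = −0.14 − (−0.39) = +0.25 V and n = 2.
Since E = E° − (0.0592/n)·log Q, log Q = n(E° − E)/0.0592 = 1.250.
Balancing electrons gives Pb^2+(aq) + Cd(s) → Pb(s) + Cd^2+(aq); thus Q = [Cd^2+(aq)] / [Pb^2+(aq)].
Substituting the known concentrations and solving, log [Pb^2+(aq)] = −1.209 and [Pb^2+(aq)] = 0.062 M.

0.062 M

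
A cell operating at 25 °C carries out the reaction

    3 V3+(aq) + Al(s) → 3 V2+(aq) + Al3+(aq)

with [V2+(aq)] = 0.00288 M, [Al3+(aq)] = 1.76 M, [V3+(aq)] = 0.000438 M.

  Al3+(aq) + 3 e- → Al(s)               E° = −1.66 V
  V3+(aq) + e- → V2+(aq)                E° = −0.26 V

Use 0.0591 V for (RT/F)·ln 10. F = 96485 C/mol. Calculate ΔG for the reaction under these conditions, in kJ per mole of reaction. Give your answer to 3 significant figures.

With V³⁺/V²⁺ reduced at the cathode, E°cell = −0.26 − (−1.66) = +1.40 V and n = 3.
Q = ([V2+(aq)]^3·[Al3+(aq)]) / [V3+(aq)]^3 = 500, so log Q = 2.699 and E = +1.40 − (0.0591/3)(2.699) = +1.3468 V.
Then ΔG = −nFE = −3 × 96485 × +1.3468 J/mol = −390 kJ/mol.

−390 kJ/mol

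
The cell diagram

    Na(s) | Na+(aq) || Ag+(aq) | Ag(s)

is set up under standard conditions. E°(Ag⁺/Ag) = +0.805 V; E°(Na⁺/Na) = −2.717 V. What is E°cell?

By convention the left-hand electrode in cell notation is the anode (oxidation) and the right-hand electrode is the cathode (reduction).
E°cell = E°(right) − E°(left) = +0.805 − (−2.717) = +3.522 V.

+3.522 V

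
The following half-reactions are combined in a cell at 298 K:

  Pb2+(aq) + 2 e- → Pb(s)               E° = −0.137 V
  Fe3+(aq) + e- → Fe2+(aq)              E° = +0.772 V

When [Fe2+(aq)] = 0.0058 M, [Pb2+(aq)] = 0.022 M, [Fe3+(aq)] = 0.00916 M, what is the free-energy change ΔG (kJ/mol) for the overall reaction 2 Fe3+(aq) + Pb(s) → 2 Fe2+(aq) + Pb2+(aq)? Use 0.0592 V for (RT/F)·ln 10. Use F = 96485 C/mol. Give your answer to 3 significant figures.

With Fe³⁺/Fe²⁺ reduced at the cathode, E°cell = +0.772 − (−0.137) = +0.909 V and n = 2.
Here Q = ([Fe2+(aq)]^2·[Pb2+(aq)]) / [Fe3+(aq)]^2 = 0.00882 (log Q = −2.055), giving E = +0.909 − (0.0592/2)·(−2.055) = +0.9698 V.
ΔG = −nFE = −(2)(96485)(+0.9698) J/mol = −187 kJ/mol.

−187 kJ/mol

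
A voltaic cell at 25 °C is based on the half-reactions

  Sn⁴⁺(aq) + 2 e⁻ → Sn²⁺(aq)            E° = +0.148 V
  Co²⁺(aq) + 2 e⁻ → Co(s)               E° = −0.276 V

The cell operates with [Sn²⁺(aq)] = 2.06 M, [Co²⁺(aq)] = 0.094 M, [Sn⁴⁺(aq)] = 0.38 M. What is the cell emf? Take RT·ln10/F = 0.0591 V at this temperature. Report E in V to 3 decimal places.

+0.433 V

Since E°(Sn⁴⁺/Sn²⁺) > E°(Co²⁺/Co), Sn⁴⁺/Sn²⁺ serves as the cathode.
The standard potential is +0.148 − (−0.276) = +0.424 V and the balanced reaction transfers n = 2 electrons.
Balancing gives Sn⁴⁺(aq) + Co(s) → Sn²⁺(aq) + Co²⁺(aq); hence Q = ([Sn²⁺(aq)]·[Co²⁺(aq)]) / [Sn⁴⁺(aq)] = 0.51 (log Q = −0.293).
Applying E = E° − (RT ln10/nF)·log Q gives +0.424 − (0.0591/2)(−0.293) = +0.433 V.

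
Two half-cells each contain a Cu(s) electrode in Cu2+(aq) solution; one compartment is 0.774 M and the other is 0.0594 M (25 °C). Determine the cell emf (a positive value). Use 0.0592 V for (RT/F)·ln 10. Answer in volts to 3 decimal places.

0.033 V

For a concentration cell E°cell = 0, since both electrodes use the same couple.
The compartment with the higher Cu2+(aq) concentration (0.774 M) acts as the cathode; ions are reduced there and produced at the dilute (0.0594 M) anode.
With n = 2, Ecell = −(0.0592/2)·log([dilute]/[conc]) = −(0.0592/2)·log(0.0594/0.774) = +0.033 V.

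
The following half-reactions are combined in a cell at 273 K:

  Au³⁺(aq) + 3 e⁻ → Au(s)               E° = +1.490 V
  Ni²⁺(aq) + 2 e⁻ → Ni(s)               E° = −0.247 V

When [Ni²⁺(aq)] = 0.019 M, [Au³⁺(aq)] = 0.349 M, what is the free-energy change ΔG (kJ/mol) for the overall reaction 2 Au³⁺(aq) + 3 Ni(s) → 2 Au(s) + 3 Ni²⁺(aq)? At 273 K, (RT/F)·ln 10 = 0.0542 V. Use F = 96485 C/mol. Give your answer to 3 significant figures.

−1030 kJ/mol

E°cell = +1.490 − (−0.247) = +1.737 V; the balanced reaction transfers n = 6 electrons.
Q = [Ni²⁺(aq)]^3 / [Au³⁺(aq)]^2 = 5.63×10^−5, so log Q = −4.249 and E = +1.737 − (0.0542/6)(−4.249) = +1.7754 V.
Then ΔG = −nFE = −6 × 96485 × +1.7754 J/mol = −1030 kJ/mol.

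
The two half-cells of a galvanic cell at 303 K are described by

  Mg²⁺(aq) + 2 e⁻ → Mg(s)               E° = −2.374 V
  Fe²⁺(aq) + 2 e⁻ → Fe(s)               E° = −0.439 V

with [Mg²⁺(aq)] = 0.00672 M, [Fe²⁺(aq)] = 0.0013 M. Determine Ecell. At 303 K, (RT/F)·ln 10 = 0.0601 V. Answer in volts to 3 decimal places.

Since E°(Fe²⁺/Fe) > E°(Mg²⁺/Mg), Fe²⁺/Fe serves as the cathode.
E°cell = E°cat − E°an = −0.439 − (−2.374) = +1.935 V; n = 2.
Balancing gives Fe²⁺(aq) + Mg(s) → Fe(s) + Mg²⁺(aq); hence Q = [Mg²⁺(aq)] / [Fe²⁺(aq)] = 5.17 (log Q = 0.713).
E = E° − (0.0601/n)·log Q = +1.935 − (0.0601/2)(0.713) = +1.914 V.

+1.914 V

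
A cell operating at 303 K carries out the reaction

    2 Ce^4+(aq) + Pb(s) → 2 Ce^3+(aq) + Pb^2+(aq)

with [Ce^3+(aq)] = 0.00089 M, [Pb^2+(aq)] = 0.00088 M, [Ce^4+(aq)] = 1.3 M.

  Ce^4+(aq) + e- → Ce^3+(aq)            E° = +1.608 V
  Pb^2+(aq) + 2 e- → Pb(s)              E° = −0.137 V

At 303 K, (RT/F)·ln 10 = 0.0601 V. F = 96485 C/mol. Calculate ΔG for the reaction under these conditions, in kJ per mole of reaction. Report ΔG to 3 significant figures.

With Ce⁴⁺/Ce³⁺ reduced at the cathode, E°cell = +1.608 − (−0.137) = +1.745 V and n = 2.
The reaction quotient is ([Ce^3+(aq)]^2·[Pb^2+(aq)]) / [Ce^4+(aq)]^2 = 4.12×10^−10; by Nernst, E = +1.745 − (0.0601/2)(−9.385) = +2.0270 V.
Then ΔG = −nFE = −2 × 96485 × +2.0270 J/mol = −391 kJ/mol.

−391 kJ/mol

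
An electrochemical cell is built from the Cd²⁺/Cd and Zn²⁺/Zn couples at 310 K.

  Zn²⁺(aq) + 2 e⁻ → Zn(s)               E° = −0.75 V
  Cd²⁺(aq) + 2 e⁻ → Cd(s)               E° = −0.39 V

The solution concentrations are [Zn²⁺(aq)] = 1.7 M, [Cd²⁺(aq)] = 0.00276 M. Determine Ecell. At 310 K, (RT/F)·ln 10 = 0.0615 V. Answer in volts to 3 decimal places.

+0.274 V

The Cd²⁺/Cd couple has the more positive E°, so it is the cathode; Zn²⁺/Zn is the anode.
E°cell = E°cat − E°an = −0.39 − (−0.75) = +0.36 V; n = 2.
The balanced reaction is Cd²⁺(aq) + Zn(s) → Cd(s) + Zn²⁺(aq), so Q = [Zn²⁺(aq)] / [Cd²⁺(aq)] = 616 and log Q = 2.790.
By the Nernst equation, E = +0.36 − (0.0615/2)·(2.790) = +0.274 V.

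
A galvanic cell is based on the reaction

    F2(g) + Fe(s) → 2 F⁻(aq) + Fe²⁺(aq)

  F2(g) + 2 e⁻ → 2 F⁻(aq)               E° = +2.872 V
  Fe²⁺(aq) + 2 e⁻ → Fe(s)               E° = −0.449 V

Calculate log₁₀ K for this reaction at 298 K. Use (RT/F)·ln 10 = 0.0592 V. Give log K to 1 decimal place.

log K = 112.2

The F₂/F⁻ couple is reduced (cathode); E°cell = +2.872 − (−0.449) = +3.321 V with n = 2.
At equilibrium E = 0, so log K = nE°cell / 0.0592 = (2)(+3.321) / 0.0592 = 112.2.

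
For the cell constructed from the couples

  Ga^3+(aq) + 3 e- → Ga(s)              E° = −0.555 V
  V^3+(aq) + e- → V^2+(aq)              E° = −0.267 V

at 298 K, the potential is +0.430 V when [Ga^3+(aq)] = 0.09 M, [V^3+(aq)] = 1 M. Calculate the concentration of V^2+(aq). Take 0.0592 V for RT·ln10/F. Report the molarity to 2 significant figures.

0.0089 M

The V³⁺/V²⁺ couple has the larger reduction potential, so it is the cathode: E°cell = −0.267 − (−0.555) = +0.288 V and n = 3.
Since E = E° − (0.0592/n)·log Q, log Q = n(E° − E)/0.0592 = −7.196.
Balancing electrons gives 3 V^3+(aq) + Ga(s) → 3 V^2+(aq) + Ga^3+(aq); thus Q = ([V^2+(aq)]^3·[Ga^3+(aq)]) / [V^3+(aq)]^3.
Solving for the unknown gives log [V^2+(aq)] = −2.050, so [V^2+(aq)] ≈ 0.0089 M.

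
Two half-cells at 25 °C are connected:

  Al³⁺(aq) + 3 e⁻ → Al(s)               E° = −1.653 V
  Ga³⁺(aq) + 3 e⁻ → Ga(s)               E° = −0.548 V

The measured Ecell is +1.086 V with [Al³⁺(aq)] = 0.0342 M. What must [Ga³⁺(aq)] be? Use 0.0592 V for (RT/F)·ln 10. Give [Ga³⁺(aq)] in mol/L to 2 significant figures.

0.0037 M

With Ga³⁺/Ga at the cathode and Al³⁺/Al at the anode, E°cell = −0.548 − (−1.653) = +1.105 V (n = 3).
Since E = E° − (0.0592/n)·log Q, log Q = n(E° − E)/0.0592 = 0.963.
Balancing electrons gives Ga³⁺(aq) + Al(s) → Ga(s) + Al³⁺(aq); thus Q = [Al³⁺(aq)] / [Ga³⁺(aq)].
Isolating [Ga³⁺(aq)] in Q = 10^{0.963} yields log [Ga³⁺(aq)] = −2.429, i.e. 0.0037 M.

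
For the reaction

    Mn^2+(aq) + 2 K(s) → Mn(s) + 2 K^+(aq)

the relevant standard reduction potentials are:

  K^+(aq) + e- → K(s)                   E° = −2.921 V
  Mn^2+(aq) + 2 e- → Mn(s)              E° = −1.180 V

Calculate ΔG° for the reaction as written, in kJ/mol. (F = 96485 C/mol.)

−336 kJ/mol

In the reaction as written Mn^2+(aq) is reduced, so the Mn²⁺/Mn couple is the cathode and K⁺/K is the anode.
E°cell = −1.180 − (−2.921) = +1.741 V; balancing electrons gives n = 2.
ΔG° = −nFE°cell = −(2)(96485)(+1.741) J/mol = −336 kJ/mol.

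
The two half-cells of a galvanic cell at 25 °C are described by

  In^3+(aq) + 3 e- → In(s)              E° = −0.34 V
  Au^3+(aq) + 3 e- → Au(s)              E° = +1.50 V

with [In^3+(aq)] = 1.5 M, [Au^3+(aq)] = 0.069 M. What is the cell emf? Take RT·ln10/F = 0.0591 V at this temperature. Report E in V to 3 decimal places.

+1.814 V

Au³⁺/Au is reduced (cathode, E° = +1.50 V) and In³⁺/In is oxidized (anode).
E°cell = E°cat − E°an = +1.50 − (−0.34) = +1.84 V; n = 3.
The balanced reaction is Au^3+(aq) + In(s) → Au(s) + In^3+(aq), so Q = [In^3+(aq)] / [Au^3+(aq)] = 21.7 and log Q = 1.337.
By the Nernst equation, E = +1.84 − (0.0591/3)·(1.337) = +1.814 V.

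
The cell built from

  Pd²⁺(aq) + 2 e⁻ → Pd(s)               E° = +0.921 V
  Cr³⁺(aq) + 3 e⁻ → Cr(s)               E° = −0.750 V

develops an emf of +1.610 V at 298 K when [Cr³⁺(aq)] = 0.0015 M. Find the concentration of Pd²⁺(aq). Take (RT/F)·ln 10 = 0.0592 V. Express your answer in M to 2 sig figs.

0.00011 M

Pd²⁺/Pd is the cathode (higher E°); E°cell = +0.921 − (−0.750) = +1.671 V with n = 6.
Since E = E° − (0.0592/n)·log Q, log Q = n(E° − E)/0.0592 = 6.182.
The balanced reaction is 3 Pd²⁺(aq) + 2 Cr(s) → 3 Pd(s) + 2 Cr³⁺(aq), so Q = [Cr³⁺(aq)]^2 / [Pd²⁺(aq)]^3.
Isolating [Pd²⁺(aq)] in Q = 10^{6.182} yields log [Pd²⁺(aq)] = −3.943, i.e. 0.00011 M.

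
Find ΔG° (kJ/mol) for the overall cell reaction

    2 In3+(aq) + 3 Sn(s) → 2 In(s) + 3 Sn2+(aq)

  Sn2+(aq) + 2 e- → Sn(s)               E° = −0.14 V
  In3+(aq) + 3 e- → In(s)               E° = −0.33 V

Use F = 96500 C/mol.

In the reaction as written In3+(aq) is reduced, so the In³⁺/In couple is the cathode and Sn²⁺/Sn is the anode.
E°cell = −0.33 − (−0.14) = −0.19 V; balancing electrons gives n = 6.
ΔG° = −nFE°cell = −(6)(96500)(−0.19) J/mol = +110 kJ/mol.

+110 kJ/mol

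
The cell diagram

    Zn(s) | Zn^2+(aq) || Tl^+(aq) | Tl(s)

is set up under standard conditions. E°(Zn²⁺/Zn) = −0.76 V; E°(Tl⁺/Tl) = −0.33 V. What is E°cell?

+0.43 V

By convention the left-hand electrode in cell notation is the anode (oxidation) and the right-hand electrode is the cathode (reduction).
E°cell = E°(right) − E°(left) = −0.33 − (−0.76) = +0.43 V.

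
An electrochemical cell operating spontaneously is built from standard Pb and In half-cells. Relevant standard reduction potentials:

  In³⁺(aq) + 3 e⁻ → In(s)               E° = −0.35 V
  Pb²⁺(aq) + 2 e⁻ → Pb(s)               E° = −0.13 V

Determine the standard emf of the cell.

+0.22 V

Of the two couples in this cell, the one with the more positive reduction potential is reduced at the cathode: here that is Pb²⁺/Pb (−0.13 V); In³⁺/In (−0.35 V) is the anode.
E°cell = E°(cathode) − E°(anode) = −0.13 − (−0.35) = +0.22 V.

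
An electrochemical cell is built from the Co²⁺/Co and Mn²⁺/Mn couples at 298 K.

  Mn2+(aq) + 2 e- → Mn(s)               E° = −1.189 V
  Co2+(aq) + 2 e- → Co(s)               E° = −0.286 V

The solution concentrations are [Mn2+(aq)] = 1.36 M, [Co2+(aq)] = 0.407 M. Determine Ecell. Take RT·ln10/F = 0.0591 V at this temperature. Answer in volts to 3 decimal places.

+0.888 V

Since E°(Co²⁺/Co) > E°(Mn²⁺/Mn), Co²⁺/Co serves as the cathode.
The standard potential is −0.286 − (−1.189) = +0.903 V and the balanced reaction transfers n = 2 electrons.
Balancing gives Co2+(aq) + Mn(s) → Co(s) + Mn2+(aq); hence Q = [Mn2+(aq)] / [Co2+(aq)] = 3.34 (log Q = 0.524).
By the Nernst equation, E = +0.903 − (0.0591/2)·(0.524) = +0.888 V.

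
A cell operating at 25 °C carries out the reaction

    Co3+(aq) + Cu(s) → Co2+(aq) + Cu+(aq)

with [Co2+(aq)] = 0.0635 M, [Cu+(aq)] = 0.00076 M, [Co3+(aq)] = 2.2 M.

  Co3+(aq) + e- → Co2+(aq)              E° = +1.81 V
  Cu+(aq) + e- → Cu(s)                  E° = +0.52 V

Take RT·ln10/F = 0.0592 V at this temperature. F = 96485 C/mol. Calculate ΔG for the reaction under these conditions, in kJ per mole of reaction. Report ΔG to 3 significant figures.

The standard cell potential is +1.81 − (+0.52) = +1.29 V, with n = 1 electron in the balanced equation.
The reaction quotient is ([Co2+(aq)]·[Cu+(aq)]) / [Co3+(aq)] = 2.19×10^−5; by Nernst, E = +1.29 − (0.0592/1)(−4.659) = +1.5658 V.
Finally ΔG = −nFE = −(1)(96485 C/mol)(+1.5658 V) = −151 kJ/mol.

−151 kJ/mol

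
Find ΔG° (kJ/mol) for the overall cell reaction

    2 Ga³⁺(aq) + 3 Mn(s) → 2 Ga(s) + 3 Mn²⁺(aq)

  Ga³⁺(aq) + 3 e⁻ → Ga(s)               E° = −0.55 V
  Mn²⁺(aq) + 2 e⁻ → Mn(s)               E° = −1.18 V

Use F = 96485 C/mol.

−365 kJ/mol

In the reaction as written Ga³⁺(aq) is reduced, so the Ga³⁺/Ga couple is the cathode and Mn²⁺/Mn is the anode.
E°cell = −0.55 − (−1.18) = +0.63 V; balancing electrons gives n = 6.
ΔG° = −nFE°cell = −(6)(96485)(+0.63) J/mol = −365 kJ/mol.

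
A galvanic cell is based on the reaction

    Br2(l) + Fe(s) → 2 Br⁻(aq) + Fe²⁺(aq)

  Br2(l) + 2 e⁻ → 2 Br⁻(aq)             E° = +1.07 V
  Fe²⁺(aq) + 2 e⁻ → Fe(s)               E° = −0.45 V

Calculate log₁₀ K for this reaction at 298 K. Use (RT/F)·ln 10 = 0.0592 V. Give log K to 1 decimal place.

log K = 51.4

The Br₂/Br⁻ couple is reduced (cathode); E°cell = +1.07 − (−0.45) = +1.52 V with n = 2.
At equilibrium E = 0, so log K = nE°cell / 0.0592 = (2)(+1.52) / 0.0592 = 51.4.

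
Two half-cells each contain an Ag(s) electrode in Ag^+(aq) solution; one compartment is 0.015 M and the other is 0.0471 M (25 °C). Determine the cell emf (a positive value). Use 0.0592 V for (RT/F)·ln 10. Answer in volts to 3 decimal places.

For a concentration cell E°cell = 0, since both electrodes use the same couple.
The compartment with the higher Ag^+(aq) concentration (0.0471 M) acts as the cathode; ions are reduced there and produced at the dilute (0.015 M) anode.
With n = 1, Ecell = −(0.0592/1)·log([dilute]/[conc]) = −(0.0592/1)·log(0.015/0.0471) = +0.029 V.

0.029 V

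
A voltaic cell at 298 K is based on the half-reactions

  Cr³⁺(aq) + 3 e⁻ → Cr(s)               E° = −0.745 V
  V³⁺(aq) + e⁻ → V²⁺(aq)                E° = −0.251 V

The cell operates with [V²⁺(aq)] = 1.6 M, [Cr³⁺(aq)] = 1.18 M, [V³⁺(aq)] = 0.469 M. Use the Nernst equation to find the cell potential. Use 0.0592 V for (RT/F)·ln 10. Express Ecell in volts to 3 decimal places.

The V³⁺/V²⁺ couple has the more positive E°, so it is the cathode; Cr³⁺/Cr is the anode.
E°cell = −0.251 − (−0.745) = +0.494 V, with n = 3 electrons transferred.
Balancing gives 3 V³⁺(aq) + Cr(s) → 3 V²⁺(aq) + Cr³⁺(aq); hence Q = ([V²⁺(aq)]^3·[Cr³⁺(aq)]) / [V³⁺(aq)]^3 = 46.9 (log Q = 1.671).
Applying E = E° − (RT ln10/nF)·log Q gives +0.494 − (0.0592/3)(1.671) = +0.461 V.

+0.461 V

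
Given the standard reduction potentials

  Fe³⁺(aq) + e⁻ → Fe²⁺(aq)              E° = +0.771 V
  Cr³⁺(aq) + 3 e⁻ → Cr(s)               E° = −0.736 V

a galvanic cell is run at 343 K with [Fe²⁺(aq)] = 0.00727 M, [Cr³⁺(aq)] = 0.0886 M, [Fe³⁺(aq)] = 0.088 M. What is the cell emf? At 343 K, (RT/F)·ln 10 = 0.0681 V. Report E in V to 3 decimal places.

+1.605 V

Fe³⁺/Fe²⁺ is reduced (cathode, E° = +0.771 V) and Cr³⁺/Cr is oxidized (anode).
The standard potential is +0.771 − (−0.736) = +1.507 V and the balanced reaction transfers n = 3 electrons.
Balancing gives 3 Fe³⁺(aq) + Cr(s) → 3 Fe²⁺(aq) + Cr³⁺(aq); hence Q = ([Fe²⁺(aq)]^3·[Cr³⁺(aq)]) / [Fe³⁺(aq)]^3 = 5×10^−5 (log Q = −4.301).
By the Nernst equation, E = +1.507 − (0.0681/3)·(−4.301) = +1.605 V.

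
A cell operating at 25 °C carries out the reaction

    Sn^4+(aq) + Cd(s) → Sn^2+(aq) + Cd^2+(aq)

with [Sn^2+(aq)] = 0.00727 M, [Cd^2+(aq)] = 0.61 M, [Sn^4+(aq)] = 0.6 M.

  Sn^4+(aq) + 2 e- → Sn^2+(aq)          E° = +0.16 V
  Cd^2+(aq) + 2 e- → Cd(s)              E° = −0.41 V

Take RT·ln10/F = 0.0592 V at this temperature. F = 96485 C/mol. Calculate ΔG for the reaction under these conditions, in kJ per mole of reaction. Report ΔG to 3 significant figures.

E°cell = +0.16 − (−0.41) = +0.57 V; the balanced reaction transfers n = 2 electrons.
The reaction quotient is ([Sn^2+(aq)]·[Cd^2+(aq)]) / [Sn^4+(aq)] = 0.00739; by Nernst, E = +0.57 − (0.0592/2)(−2.131) = +0.6331 V.
Finally ΔG = −nFE = −(2)(96485 C/mol)(+0.6331 V) = −122 kJ/mol.

−122 kJ/mol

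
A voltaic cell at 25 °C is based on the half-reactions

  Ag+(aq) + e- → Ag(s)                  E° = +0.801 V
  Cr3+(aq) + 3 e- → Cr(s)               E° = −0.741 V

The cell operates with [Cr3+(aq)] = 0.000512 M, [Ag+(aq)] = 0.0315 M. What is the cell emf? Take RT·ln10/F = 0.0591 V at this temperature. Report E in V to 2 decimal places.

+1.52 V

Since E°(Ag⁺/Ag) > E°(Cr³⁺/Cr), Ag⁺/Ag serves as the cathode.
E°cell = +0.801 − (−0.741) = +1.542 V, with n = 3 electrons transferred.
For the overall reaction 3 Ag+(aq) + Cr(s) → 3 Ag(s) + Cr3+(aq), Q = [Cr3+(aq)] / [Ag+(aq)]^3 = 16.4, giving log Q = 1.214.
E = E° − (0.0591/n)·log Q = +1.542 − (0.0591/3)(1.214) = +1.52 V.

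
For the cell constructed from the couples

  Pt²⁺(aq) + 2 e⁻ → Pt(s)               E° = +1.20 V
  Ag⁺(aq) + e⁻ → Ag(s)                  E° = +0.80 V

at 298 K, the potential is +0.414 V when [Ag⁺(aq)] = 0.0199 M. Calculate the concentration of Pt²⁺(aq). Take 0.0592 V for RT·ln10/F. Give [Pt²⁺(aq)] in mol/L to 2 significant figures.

0.0012 M

The Pt²⁺/Pt couple has the larger reduction potential, so it is the cathode: E°cell = +1.20 − (+0.80) = +0.40 V and n = 2.
From the Nernst equation, log Q = n(E° − E)/0.0592 = 2·(+0.40 − (+0.414))/0.0592 = −0.473.
The balanced reaction is Pt²⁺(aq) + 2 Ag(s) → Pt(s) + 2 Ag⁺(aq), so Q = [Ag⁺(aq)]^2 / [Pt²⁺(aq)].
Isolating [Pt²⁺(aq)] in Q = 10^{−0.473} yields log [Pt²⁺(aq)] = −2.929, i.e. 0.0012 M.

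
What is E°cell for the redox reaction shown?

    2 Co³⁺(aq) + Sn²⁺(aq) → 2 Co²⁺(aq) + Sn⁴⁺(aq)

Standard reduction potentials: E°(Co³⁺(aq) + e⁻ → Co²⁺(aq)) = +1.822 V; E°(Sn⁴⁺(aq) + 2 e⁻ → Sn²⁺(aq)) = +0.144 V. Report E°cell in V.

+1.678 V

In the reaction as written, Co³⁺(aq) is reduced (cathode) and Sn⁴⁺(aq) is produced by oxidation at the anode.
E°cell = E°(cathode) − E°(anode) = +1.822 − (+0.144) = +1.678 V.
The positive value indicates the reaction is spontaneous as written.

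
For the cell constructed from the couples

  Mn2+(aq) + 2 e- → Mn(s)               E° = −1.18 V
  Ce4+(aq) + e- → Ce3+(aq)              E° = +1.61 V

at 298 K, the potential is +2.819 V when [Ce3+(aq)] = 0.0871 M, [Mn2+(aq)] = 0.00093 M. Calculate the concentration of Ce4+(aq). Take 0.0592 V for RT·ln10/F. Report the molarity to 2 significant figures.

With Ce⁴⁺/Ce³⁺ at the cathode and Mn²⁺/Mn at the anode, E°cell = +1.61 − (−1.18) = +2.79 V (n = 2).
Since E = E° − (0.0592/n)·log Q, log Q = n(E° − E)/0.0592 = −0.980.
For 2 Ce4+(aq) + Mn(s) → 2 Ce3+(aq) + Mn2+(aq), the reaction quotient is Q = ([Ce3+(aq)]^2·[Mn2+(aq)]) / [Ce4+(aq)]^2.
Solving for the unknown gives log [Ce4+(aq)] = −2.086, so [Ce4+(aq)] ≈ 0.0082 M.

0.0082 M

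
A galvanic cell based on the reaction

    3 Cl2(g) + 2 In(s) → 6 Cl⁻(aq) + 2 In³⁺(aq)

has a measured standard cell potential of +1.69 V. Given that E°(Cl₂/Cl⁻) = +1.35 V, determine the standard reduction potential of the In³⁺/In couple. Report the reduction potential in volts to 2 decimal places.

−0.34 V

In the reaction as written the Cl₂/Cl⁻ couple is reduced (cathode) and In³⁺/In is oxidized (anode), so E°cell = E°(Cl₂/Cl⁻) − E°(In³⁺/In).
E°(In³⁺/In) = E°(cathode) − E°cell = +1.35 − (+1.69) = −0.34 V.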